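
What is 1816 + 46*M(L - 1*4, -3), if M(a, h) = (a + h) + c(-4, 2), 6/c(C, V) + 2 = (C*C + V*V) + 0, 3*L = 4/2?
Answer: 1540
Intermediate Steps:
L = 2/3 (L = (4/2)/3 = (4*(1/2))/3 = (1/3)*2 = 2/3 ≈ 0.66667)
c(C, V) = 6/(-2 + C**2 + V**2) (c(C, V) = 6/(-2 + ((C*C + V*V) + 0)) = 6/(-2 + ((C**2 + V**2) + 0)) = 6/(-2 + (C**2 + V**2)) = 6/(-2 + C**2 + V**2))
M(a, h) = 1/3 + a + h (M(a, h) = (a + h) + 6/(-2 + (-4)**2 + 2**2) = (a + h) + 6/(-2 + 16 + 4) = (a + h) + 6/18 = (a + h) + 6*(1/18) = (a + h) + 1/3 = 1/3 + a + h)
1816 + 46*M(L - 1*4, -3) = 1816 + 46*(1/3 + (2/3 - 1*4) - 3) = 1816 + 46*(1/3 + (2/3 - 4) - 3) = 1816 + 46*(1/3 - 10/3 - 3) = 1816 + 46*(-6) = 1816 - 276 = 1540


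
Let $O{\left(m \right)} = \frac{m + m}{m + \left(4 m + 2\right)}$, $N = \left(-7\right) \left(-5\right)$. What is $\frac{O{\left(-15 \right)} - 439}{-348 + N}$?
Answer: $\frac{32017}{22849} \approx 1.4012$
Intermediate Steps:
$N = 35$
$O{\left(m \right)} = \frac{2 m}{2 + 5 m}$ ($O{\left(m \right)} = \frac{2 m}{m + \left(2 + 4 m\right)} = \frac{2 m}{2 + 5 m}$)
$\frac{O{\left(-15 \right)} - 439}{-348 + N} = \frac{2 \left(-15\right) \frac{1}{2 + 5 \left(-15\right)} - 439}{-348 + 35} = \frac{2 \left(-15\right) \frac{1}{2 - 75} - 439}{-313} = \left(2 \left(-15\right) \frac{1}{-73} - 439\right) \left(- \frac{1}{313}\right) = \left(2 \left(-15\right) \left(- \frac{1}{73}\right) - 439\right) \left(- \frac{1}{313}\right) = \left(\frac{30}{73} - 439\right) \left(- \frac{1}{313}\right) = \left(- \frac{32017}{73}\right) \left(- \frac{1}{313}\right) = \frac{32017}{22849}$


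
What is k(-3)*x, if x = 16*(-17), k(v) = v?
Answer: 816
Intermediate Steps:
x = -272
k(-3)*x = -3*(-272) = 816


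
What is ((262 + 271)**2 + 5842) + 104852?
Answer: 394783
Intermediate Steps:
((262 + 271)**2 + 5842) + 104852 = (533**2 + 5842) + 104852 = (284089 + 5842) + 104852 = 289931 + 104852 = 394783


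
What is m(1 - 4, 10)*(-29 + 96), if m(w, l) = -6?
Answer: -402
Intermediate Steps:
m(1 - 4, 10)*(-29 + 96) = -6*(-29 + 96) = -6*67 = -402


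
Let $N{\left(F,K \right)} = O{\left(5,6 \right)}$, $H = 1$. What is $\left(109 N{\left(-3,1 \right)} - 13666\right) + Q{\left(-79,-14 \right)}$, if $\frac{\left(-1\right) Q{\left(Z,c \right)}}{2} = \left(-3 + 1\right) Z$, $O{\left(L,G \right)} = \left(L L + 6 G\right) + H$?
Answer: $-7224$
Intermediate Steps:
$O{\left(L,G \right)} = 1 + L^{2} + 6 G$ ($O{\left(L,G \right)} = \left(L L + 6 G\right) + 1 = \left(L^{2} + 6 G\right) + 1 = 1 + L^{2} + 6 G$)
$N{\left(F,K \right)} = 62$ ($N{\left(F,K \right)} = 1 + 5^{2} + 6 \cdot 6 = 1 + 25 + 36 = 62$)
$Q{\left(Z,c \right)} = 4 Z$ ($Q{\left(Z,c \right)} = - 2 \left(-3 + 1\right) Z = - 2 \left(- 2 Z\right) = 4 Z$)
$\left(109 N{\left(-3,1 \right)} - 13666\right) + Q{\left(-79,-14 \right)} = \left(109 \cdot 62 - 13666\right) + 4 \left(-79\right) = \left(6758 - 13666\right) - 316 = -6908 - 316 = -7224$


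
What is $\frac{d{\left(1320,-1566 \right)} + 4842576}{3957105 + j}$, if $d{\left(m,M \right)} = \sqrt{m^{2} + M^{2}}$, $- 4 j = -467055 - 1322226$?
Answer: $\frac{6456768}{5872567} + \frac{8 \sqrt{116521}}{5872567} \approx 1.0999$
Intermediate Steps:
$j = \frac{1789281}{4}$ ($j = - \frac{-467055 - 1322226}{4} = \left(- \frac{1}{4}\right) \left(-1789281\right) = \frac{1789281}{4} \approx 4.4732 \cdot 10^{5}$)
$d{\left(m,M \right)} = \sqrt{M^{2} + m^{2}}$
$\frac{d{\left(1320,-1566 \right)} + 4842576}{3957105 + j} = \frac{\sqrt{\left(-1566\right)^{2} + 1320^{2}} + 4842576}{3957105 + \frac{1789281}{4}} = \frac{\sqrt{2452356 + 1742400} + 4842576}{\frac{17617701}{4}} = \left(\sqrt{4194756} + 4842576\right) \frac{4}{17617701} = \left(6 \sqrt{116521} + 4842576\right) \frac{4}{17617701} = \left(4842576 + 6 \sqrt{116521}\right) \frac{4}{17617701} = \frac{6456768}{5872567} + \frac{8 \sqrt{116521}}{5872567}$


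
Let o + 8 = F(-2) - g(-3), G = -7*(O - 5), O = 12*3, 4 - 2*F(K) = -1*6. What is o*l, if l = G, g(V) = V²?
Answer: 2604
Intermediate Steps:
F(K) = 5 (F(K) = 2 - (-1)*6/2 = 2 - ½*(-6) = 2 + 3 = 5)
O = 36
G = -217 (G = -7*(36 - 5) = -7*31 = -217)
o = -12 (o = -8 + (5 - 1*(-3)²) = -8 + (5 - 1*9) = -8 + (5 - 9) = -8 - 4 = -12)
l = -217
o*l = -12*(-217) = 2604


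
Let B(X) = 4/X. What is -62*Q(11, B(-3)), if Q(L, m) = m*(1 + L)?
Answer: 992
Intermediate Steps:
-62*Q(11, B(-3)) = -62*4/(-3)*(1 + 11) = -62*4*(-⅓)*12 = -(-248)*12/3 = -62*(-16) = 992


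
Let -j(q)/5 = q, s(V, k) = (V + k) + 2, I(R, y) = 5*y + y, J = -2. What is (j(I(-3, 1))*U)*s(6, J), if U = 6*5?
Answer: -5400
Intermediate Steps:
U = 30
I(R, y) = 6*y
s(V, k) = 2 + V + k
j(q) = -5*q
(j(I(-3, 1))*U)*s(6, J) = (-30*30)*(2 + 6 - 2) = (-5*6*30)*6 = -30*30*6 = -900*6 = -5400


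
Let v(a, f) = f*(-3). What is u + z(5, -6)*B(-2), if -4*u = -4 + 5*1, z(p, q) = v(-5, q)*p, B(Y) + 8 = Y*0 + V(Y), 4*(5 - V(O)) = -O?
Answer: -1261/4 ≈ -315.25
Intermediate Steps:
V(O) = 5 + O/4 (V(O) = 5 - (-1)*O/4 = 5 + O/4)
v(a, f) = -3*f
B(Y) = -3 + Y/4 (B(Y) = -8 + (Y*0 + (5 + Y/4)) = -8 + (0 + (5 + Y/4)) = -8 + (5 + Y/4) = -3 + Y/4)
z(p, q) = -3*p*q (z(p, q) = (-3*q)*p = -3*p*q)
u = -¼ (u = -(-4 + 5*1)/4 = -(-4 + 5)/4 = -¼*1 = -¼ ≈ -0.25000)
u + z(5, -6)*B(-2) = -¼ + (-3*5*(-6))*(-3 + (¼)*(-2)) = -¼ + 90*(-3 - ½) = -¼ + 90*(-7/2) = -¼ - 315 = -1261/4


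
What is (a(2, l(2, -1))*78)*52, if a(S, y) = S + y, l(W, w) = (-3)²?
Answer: 44616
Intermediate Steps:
l(W, w) = 9
(a(2, l(2, -1))*78)*52 = ((2 + 9)*78)*52 = (11*78)*52 = 858*52 = 44616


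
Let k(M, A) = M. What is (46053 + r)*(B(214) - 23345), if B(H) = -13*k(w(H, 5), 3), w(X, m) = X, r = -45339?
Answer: -18654678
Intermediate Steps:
B(H) = -13*H
(46053 + r)*(B(214) - 23345) = (46053 - 45339)*(-13*214 - 23345) = 714*(-2782 - 23345) = 714*(-26127) = -18654678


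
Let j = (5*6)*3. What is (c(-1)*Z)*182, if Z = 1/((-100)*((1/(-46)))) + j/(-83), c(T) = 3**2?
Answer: -2122029/2075 ≈ -1022.7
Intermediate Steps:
c(T) = 9
j = 90 (j = 30*3 = 90)
Z = -2591/4150 (Z = 1/((-100)*((1/(-46)))) + 90/(-83) = -1/(100*(1*(-1/46))) + 90*(-1/83) = -1/(100*(-1/46)) - 90/83 = -1/100*(-46) - 90/83 = 23/50 - 90/83 = -2591/4150 ≈ -0.62434)
(c(-1)*Z)*182 = (9*(-2591/4150))*182 = -23319/4150*182 = -2122029/2075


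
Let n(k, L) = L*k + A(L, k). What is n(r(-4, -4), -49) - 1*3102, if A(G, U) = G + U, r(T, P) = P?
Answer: -2959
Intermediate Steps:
n(k, L) = L + k + L*k (n(k, L) = L*k + (L + k) = L + k + L*k)
n(r(-4, -4), -49) - 1*3102 = (-49 - 4 - 49*(-4)) - 1*3102 = (-49 - 4 + 196) - 3102 = 143 - 3102 = -2959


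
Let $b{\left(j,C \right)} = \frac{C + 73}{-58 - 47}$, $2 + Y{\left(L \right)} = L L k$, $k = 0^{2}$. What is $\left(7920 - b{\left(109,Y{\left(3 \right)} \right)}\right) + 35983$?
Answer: $\frac{4609886}{105} \approx 43904.0$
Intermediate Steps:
$k = 0$
$Y{\left(L \right)} = -2$ ($Y{\left(L \right)} = -2 + L L 0 = -2 + L^{2} \cdot 0 = -2 + 0 = -2$)
$b{\left(j,C \right)} = - \frac{73}{105} - \frac{C}{105}$ ($b{\left(j,C \right)} = \frac{73 + C}{-105} = \left(73 + C\right) \left(- \frac{1}{105}\right) = - \frac{73}{105} - \frac{C}{105}$)
$\left(7920 - b{\left(109,Y{\left(3 \right)} \right)}\right) + 35983 = \left(7920 - \left(- \frac{73}{105} - - \frac{2}{105}\right)\right) + 35983 = \left(7920 - \left(- \frac{73}{105} + \frac{2}{105}\right)\right) + 35983 = \left(7920 - - \frac{71}{105}\right) + 35983 = \left(7920 + \frac{71}{105}\right) + 35983 = \frac{831671}{105} + 35983 = \frac{4609886}{105}$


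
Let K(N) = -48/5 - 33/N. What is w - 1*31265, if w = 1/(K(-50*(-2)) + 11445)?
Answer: -35751746255/1143507 ≈ -31265.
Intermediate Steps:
K(N) = -48/5 - 33/N (K(N) = -48*1/5 - 33/N = -48/5 - 33/N)
w = 100/1143507 (w = 1/((-48/5 - 33/((-50*(-2)))) + 11445) = 1/((-48/5 - 33/100) + 11445) = 1/(-993/100 + 11445) = 1/(1143507/100) = 100/1143507 ≈ 8.7450e-5)
w - 1*31265 = 100/1143507 - 1*31265 = 100/1143507 - 31265 = -35751746255/1143507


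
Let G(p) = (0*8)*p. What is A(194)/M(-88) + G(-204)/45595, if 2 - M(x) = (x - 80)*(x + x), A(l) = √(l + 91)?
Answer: -√285/29566 ≈ -0.00057099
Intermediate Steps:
G(p) = 0 (G(p) = 0*p = 0)
A(l) = √(91 + l)
M(x) = 2 - 2*x*(-80 + x) (M(x) = 2 - (x - 80)*(x + x) = 2 - (-80 + x)*2*x = 2 - 2*x*(-80 + x))
A(194)/M(-88) + G(-204)/45595 = √(91 + 194)/(2 - 2*(-88)² + 160*(-88)) + 0/45595 = √285/(2 - 2*7744 - 14080) + 0*(1/45595) = √285/(2 - 15488 - 14080) + 0 = √285/(-29566) + 0 = √285*(-1/29566) + 0 = -√285/29566 + 0 = -√285/29566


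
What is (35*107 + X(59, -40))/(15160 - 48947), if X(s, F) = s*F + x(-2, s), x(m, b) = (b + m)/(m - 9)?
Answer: -15178/371657 ≈ -0.040839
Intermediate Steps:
x(m, b) = (b + m)/(-9 + m)
X(s, F) = 2/11 - s/11 + F*s (X(s, F) = s*F + (s - 2)/(-9 - 2) = F*s + (-2 + s)/(-11) = F*s - (-2 + s)/11 = F*s + (2/11 - s/11) = 2/11 - s/11 + F*s)
(35*107 + X(59, -40))/(15160 - 48947) = (35*107 + (2/11 - 1/11*59 - 40*59))/(15160 - 48947) = (3745 + (2/11 - 59/11 - 2360))/(-33787) = (3745 - 26017/11)*(-1/33787) = (15178/11)*(-1/33787) = -15178/371657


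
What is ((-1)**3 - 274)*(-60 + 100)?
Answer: -11000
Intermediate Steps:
((-1)**3 - 274)*(-60 + 100) = (-1 - 274)*40 = -275*40 = -11000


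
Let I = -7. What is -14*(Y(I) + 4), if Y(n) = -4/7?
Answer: -48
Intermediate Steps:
Y(n) = -4/7 (Y(n) = -4*⅐ = -4/7)
-14*(Y(I) + 4) = -14*(-4/7 + 4) = -14*24/7 = -48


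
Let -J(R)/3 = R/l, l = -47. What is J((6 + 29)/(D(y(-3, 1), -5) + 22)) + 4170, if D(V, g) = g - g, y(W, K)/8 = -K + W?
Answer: 4311885/1034 ≈ 4170.1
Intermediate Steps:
y(W, K) = -8*K + 8*W (y(W, K) = 8*(-K + W) = 8*(W - K) = -8*K + 8*W)
D(V, g) = 0
J(R) = 3*R/47 (J(R) = -3*R/(-47) = -3*R*(-1)/47 = -(-3)*R/47 = 3*R/47)
J((6 + 29)/(D(y(-3, 1), -5) + 22)) + 4170 = 3*((6 + 29)/(0 + 22))/47 + 4170 = 3*(35/22)/47 + 4170 = 3*(35*(1/22))/47 + 4170 = (3/47)*(35/22) + 4170 = 105/1034 + 4170 = 4311885/1034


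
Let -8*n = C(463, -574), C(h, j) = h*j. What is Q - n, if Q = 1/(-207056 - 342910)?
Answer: -36540016025/1099932 ≈ -33220.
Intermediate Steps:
n = 132881/4 (n = -463*(-574)/8 = -1/8*(-265762) = 132881/4 ≈ 33220.)
Q = -1/549966 (Q = 1/(-549966) = -1/549966 ≈ -1.8183e-6)
Q - n = -1/549966 - 1*132881/4 = -1/549966 - 132881/4 = -36540016025/1099932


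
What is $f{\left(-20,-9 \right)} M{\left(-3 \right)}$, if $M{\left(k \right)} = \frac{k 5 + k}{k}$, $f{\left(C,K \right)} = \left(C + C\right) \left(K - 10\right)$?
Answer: $4560$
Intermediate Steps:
$f{\left(C,K \right)} = 2 C \left(-10 + K\right)$
$M{\left(k \right)} = 6$ ($M{\left(k \right)} = \frac{5 k + k}{k} = \frac{6 k}{k} = 6$)
$f{\left(-20,-9 \right)} M{\left(-3 \right)} = 2 \left(-20\right) \left(-10 - 9\right) 6 = 2 \left(-20\right) \left(-19\right) 6 = 760 \cdot 6 = 4560$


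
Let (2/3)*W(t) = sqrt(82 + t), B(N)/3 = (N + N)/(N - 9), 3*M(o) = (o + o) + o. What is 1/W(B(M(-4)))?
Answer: sqrt(14170)/1635 ≈ 0.072806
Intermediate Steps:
M(o) = o (M(o) = ((o + o) + o)/3 = (2*o + o)/3 = (3*o)/3 = o)
B(N) = 6*N/(-9 + N) (B(N) = 3*((N + N)/(N - 9)) = 3*((2*N)/(-9 + N)) = 3*(2*N/(-9 + N)) = 6*N/(-9 + N))
W(t) = 3*sqrt(82 + t)/2
1/W(B(M(-4))) = 1/(3*sqrt(82 + 6*(-4)/(-9 - 4))/2) = 1/(3*sqrt(82 + 6*(-4)/(-13))/2) = 1/(3*sqrt(82 + 6*(-4)*(-1/13))/2) = 1/(3*sqrt(82 + 24/13)/2) = 1/(3*sqrt(1090/13)/2) = 1/(3*(sqrt(14170)/13)/2) = 1/(3*sqrt(14170)/26) = sqrt(14170)/1635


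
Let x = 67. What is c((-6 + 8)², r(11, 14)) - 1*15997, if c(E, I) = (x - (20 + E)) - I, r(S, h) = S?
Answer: -15965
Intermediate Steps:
c(E, I) = 47 - E - I (c(E, I) = (67 - (20 + E)) - I = (67 + (-20 - E)) - I = (47 - E) - I = 47 - E - I)
c((-6 + 8)², r(11, 14)) - 1*15997 = (47 - (-6 + 8)² - 1*11) - 1*15997 = (47 - 1*2² - 11) - 15997 = (47 - 1*4 - 11) - 15997 = (47 - 4 - 11) - 15997 = 32 - 15997 = -15965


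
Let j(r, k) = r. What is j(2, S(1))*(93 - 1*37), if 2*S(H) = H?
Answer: 112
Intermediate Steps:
S(H) = H/2
j(2, S(1))*(93 - 1*37) = 2*(93 - 1*37) = 2*(93 - 37) = 2*56 = 112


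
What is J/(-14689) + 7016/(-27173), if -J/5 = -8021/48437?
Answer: -4992911281653/19333347470089 ≈ -0.25825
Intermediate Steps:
J = 40105/48437 (J = -(-40105)/48437 = -5*(-8021/48437) = 40105/48437 ≈ 0.82798)
J/(-14689) + 7016/(-27173) = (40105/48437)/(-14689) + 7016/(-27173) = (40105/48437)*(-1/14689) + 7016*(-1/27173) = -40105/711491093 - 7016/27173 = -4992911281653/19333347470089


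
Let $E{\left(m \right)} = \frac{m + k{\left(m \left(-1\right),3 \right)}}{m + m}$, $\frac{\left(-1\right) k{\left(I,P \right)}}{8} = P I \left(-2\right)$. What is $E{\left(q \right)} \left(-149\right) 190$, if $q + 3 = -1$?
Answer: $665285$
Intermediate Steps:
$k{\left(I,P \right)} = 16 I P$ ($k{\left(I,P \right)} = - 8 P I \left(-2\right) = - 8 I P \left(-2\right) = - 8 \left(- 2 I P\right) = 16 I P$)
$q = -4$ ($q = -3 - 1 = -4$)
$E{\left(m \right)} = - \frac{47}{2}$ ($E{\left(m \right)} = \frac{m + 16 m \left(-1\right) 3}{m + m} = \frac{m + 16 \left(- m\right) 3}{2 m} = \left(m - 48 m\right) \frac{1}{2 m} = - 47 m \frac{1}{2 m} = - \frac{47}{2}$)
$E{\left(q \right)} \left(-149\right) 190 = \left(- \frac{47}{2}\right) \left(-149\right) 190 = \frac{7003}{2} \cdot 190 = 665285$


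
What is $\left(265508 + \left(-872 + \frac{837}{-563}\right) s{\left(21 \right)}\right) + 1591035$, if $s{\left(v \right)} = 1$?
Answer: $\frac{1044741936}{563} \approx 1.8557 \cdot 10^{6}$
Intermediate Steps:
$\left(265508 + \left(-872 + \frac{837}{-563}\right) s{\left(21 \right)}\right) + 1591035 = \left(265508 + \left(-872 + \frac{837}{-563}\right) 1\right) + 1591035 = \left(265508 + \left(-872 + 837 \left(- \frac{1}{563}\right)\right) 1\right) + 1591035 = \left(265508 + \left(-872 - \frac{837}{563}\right) 1\right) + 1591035 = \left(265508 - \frac{491773}{563}\right) + 1591035 = \frac{148989231}{563} + 1591035 = \frac{1044741936}{563}$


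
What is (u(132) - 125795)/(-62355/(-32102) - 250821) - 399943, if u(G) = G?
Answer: -3220254368543315/8051793387 ≈ -3.9994e+5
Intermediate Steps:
(u(132) - 125795)/(-62355/(-32102) - 250821) - 399943 = (132 - 125795)/(-62355/(-32102) - 250821) - 399943 = -125663/(-62355*(-1/32102) - 250821) - 399943 = -125663/(62355/32102 - 250821) - 399943 = -125663/(-8051793387/32102) - 399943 = -125663*(-32102/8051793387) - 399943 = 4034033626/8051793387 - 399943 = -3220254368543315/8051793387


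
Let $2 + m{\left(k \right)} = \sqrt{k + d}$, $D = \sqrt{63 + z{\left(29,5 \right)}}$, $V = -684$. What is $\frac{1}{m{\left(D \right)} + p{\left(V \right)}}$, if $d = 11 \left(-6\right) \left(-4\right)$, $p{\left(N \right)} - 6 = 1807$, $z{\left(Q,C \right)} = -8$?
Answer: $\frac{1}{1811 + \sqrt{264 + \sqrt{55}}} \approx 0.0005472$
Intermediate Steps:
$p{\left(N \right)} = 1813$ ($p{\left(N \right)} = 6 + 1807 = 1813$)
$D = \sqrt{55}$ ($D = \sqrt{63 - 8} = \sqrt{55} \approx 7.4162$)
$d = 264$ ($d = \left(-66\right) \left(-4\right) = 264$)
$m{\left(k \right)} = -2 + \sqrt{264 + k}$ ($m{\left(k \right)} = -2 + \sqrt{k + 264} = -2 + \sqrt{264 + k}$)
$\frac{1}{m{\left(D \right)} + p{\left(V \right)}} = \frac{1}{\left(-2 + \sqrt{264 + \sqrt{55}}\right) + 1813} = \frac{1}{1811 + \sqrt{264 + \sqrt{55}}}$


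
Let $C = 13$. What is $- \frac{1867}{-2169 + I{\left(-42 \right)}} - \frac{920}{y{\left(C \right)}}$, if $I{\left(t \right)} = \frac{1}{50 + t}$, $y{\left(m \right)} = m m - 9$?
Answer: $- \frac{339329}{69404} \approx -4.8892$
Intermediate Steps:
$y{\left(m \right)} = -9 + m^{2}$ ($y{\left(m \right)} = m^{2} - 9 = -9 + m^{2}$)
$- \frac{1867}{-2169 + I{\left(-42 \right)}} - \frac{920}{y{\left(C \right)}} = - \frac{1867}{-2169 + \frac{1}{50 - 42}} - \frac{920}{-9 + 13^{2}} = - \frac{1867}{-2169 + \frac{1}{8}} - \frac{920}{-9 + 169} = - \frac{1867}{-2169 + \frac{1}{8}} - \frac{920}{160} = - \frac{1867}{- \frac{17351}{8}} - \frac{23}{4} = \left(-1867\right) \left(- \frac{8}{17351}\right) - \frac{23}{4} = \frac{14936}{17351} - \frac{23}{4} = - \frac{339329}{69404}$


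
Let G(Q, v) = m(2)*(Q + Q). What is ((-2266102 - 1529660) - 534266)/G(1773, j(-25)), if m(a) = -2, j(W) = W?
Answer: 1082507/1773 ≈ 610.55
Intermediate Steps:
G(Q, v) = -4*Q (G(Q, v) = -2*(Q + Q) = -4*Q)
((-2266102 - 1529660) - 534266)/G(1773, j(-25)) = ((-2266102 - 1529660) - 534266)/((-4*1773)) = (-3795762 - 534266)/(-7092) = -4330028*(-1/7092) = 1082507/1773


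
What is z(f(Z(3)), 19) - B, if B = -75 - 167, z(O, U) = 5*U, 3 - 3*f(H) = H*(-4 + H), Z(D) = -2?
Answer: 337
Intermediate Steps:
f(H) = 1 - H*(-4 + H)/3
B = -242
z(f(Z(3)), 19) - B = 5*19 - 1*(-242) = 95 + 242 = 337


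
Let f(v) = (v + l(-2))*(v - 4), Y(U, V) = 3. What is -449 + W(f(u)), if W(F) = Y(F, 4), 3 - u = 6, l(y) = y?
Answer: -446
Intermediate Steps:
u = -3 (u = 3 - 1*6 = 3 - 6 = -3)
f(v) = (-4 + v)*(-2 + v) (f(v) = (v - 2)*(v - 4) = (-2 + v)*(-4 + v) = (-4 + v)*(-2 + v))
W(F) = 3
-449 + W(f(u)) = -449 + 3 = -446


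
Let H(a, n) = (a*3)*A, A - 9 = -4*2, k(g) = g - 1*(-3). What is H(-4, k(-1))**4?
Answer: 20736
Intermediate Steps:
k(g) = 3 + g (k(g) = g + 3 = 3 + g)
A = 1 (A = 9 - 4*2 = 9 - 8 = 1)
H(a, n) = 3*a (H(a, n) = (a*3)*1 = (3*a)*1 = 3*a)
H(-4, k(-1))**4 = (3*(-4))**4 = (-12)**4 = 20736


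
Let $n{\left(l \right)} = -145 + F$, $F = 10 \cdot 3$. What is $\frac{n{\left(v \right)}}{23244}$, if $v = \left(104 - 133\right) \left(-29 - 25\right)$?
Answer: $- \frac{115}{23244} \approx -0.0049475$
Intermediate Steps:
$F = 30$
$v = 1566$ ($v = \left(-29\right) \left(-54\right) = 1566$)
$n{\left(l \right)} = -115$ ($n{\left(l \right)} = -145 + 30 = -115$)
$\frac{n{\left(v \right)}}{23244} = - \frac{115}{23244}$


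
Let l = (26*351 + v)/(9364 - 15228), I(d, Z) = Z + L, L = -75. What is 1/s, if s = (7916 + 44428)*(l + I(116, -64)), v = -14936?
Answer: -733/5295158298 ≈ -1.3843e-7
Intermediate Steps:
I(d, Z) = -75 + Z (I(d, Z) = Z - 75 = -75 + Z)
l = 2905/2932 (l = (26*351 - 14936)/(9364 - 15228) = (9126 - 14936)/(-5864) = -5810*(-1/5864) = 2905/2932 ≈ 0.99079)
s = -5295158298/733 (s = (7916 + 44428)*(2905/2932 + (-75 - 64)) = 52344*(2905/2932 - 139) = 52344*(-404643/2932) = -5295158298/733 ≈ -7.2240e+6)
1/s = 1/(-5295158298/733) = -733/5295158298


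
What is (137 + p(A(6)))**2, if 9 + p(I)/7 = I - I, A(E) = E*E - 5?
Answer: 5476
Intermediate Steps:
A(E) = -5 + E**2 (A(E) = E**2 - 5 = -5 + E**2)
p(I) = -63 (p(I) = -63 + 7*(I - I) = -63 + 7*0 = -63 + 0 = -63)
(137 + p(A(6)))**2 = (137 - 63)**2 = 74**2 = 5476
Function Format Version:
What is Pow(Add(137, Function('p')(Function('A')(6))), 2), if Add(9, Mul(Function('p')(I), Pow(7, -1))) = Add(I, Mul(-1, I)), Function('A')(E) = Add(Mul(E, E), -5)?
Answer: 5476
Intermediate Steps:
Function('A')(E) = Add(-5, Pow(E, 2)) (Function('A')(E) = Add(Pow(E, 2), -5) = Add(-5, Pow(E, 2)))
Function('p')(I) = -63 (Function('p')(I) = Add(-63, Mul(7, Add(I, Mul(-1, I)))) = Add(-63, Mul(7, 0)) = Add(-63, 0) = -63)
Pow(Add(137, Function('p')(Function('A')(6))), 2) = Pow(Add(137, -63), 2) = Pow(74, 2) = 5476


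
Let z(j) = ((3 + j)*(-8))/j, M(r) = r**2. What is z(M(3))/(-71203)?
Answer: 32/213609 ≈ 0.00014981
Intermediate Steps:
z(j) = (-24 - 8*j)/j
z(M(3))/(-71203) = (-8 - 24/(3**2))/(-71203) = (-8 - 24/9)*(-1/71203) = (-8 - 24*1/9)*(-1/71203) = (-8 - 8/3)*(-1/71203) = -32/3*(-1/71203) = 32/213609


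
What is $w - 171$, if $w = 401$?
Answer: $230$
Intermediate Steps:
$w - 171 = 401 - 171 = 230$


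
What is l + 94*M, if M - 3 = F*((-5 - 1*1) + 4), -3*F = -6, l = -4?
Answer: -98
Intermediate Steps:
F = 2 (F = -⅓*(-6) = 2)
M = -1 (M = 3 + 2*((-5 - 1*1) + 4) = 3 + 2*((-5 - 1) + 4) = 3 + 2*(-6 + 4) = 3 + 2*(-2) = 3 - 4 = -1)
l + 94*M = -4 + 94*(-1) = -4 - 94 = -98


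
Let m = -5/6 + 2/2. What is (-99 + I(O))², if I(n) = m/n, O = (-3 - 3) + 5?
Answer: 354025/36 ≈ 9834.0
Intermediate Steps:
O = -1 (O = -6 + 5 = -1)
m = ⅙ (m = -5*⅙ + 2*(½) = -⅚ + 1 = ⅙ ≈ 0.16667)
I(n) = 1/(6*n)
(-99 + I(O))² = (-99 + (⅙)/(-1))² = (-99 + (⅙)*(-1))² = (-99 - ⅙)² = (-595/6)² = 354025/36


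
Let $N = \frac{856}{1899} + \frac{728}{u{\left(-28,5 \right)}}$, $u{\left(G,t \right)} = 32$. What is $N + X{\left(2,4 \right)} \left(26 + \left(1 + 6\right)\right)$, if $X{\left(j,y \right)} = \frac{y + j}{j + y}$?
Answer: $\frac{426901}{7596} \approx 56.201$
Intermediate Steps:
$X{\left(j,y \right)} = 1$ ($X{\left(j,y \right)} = \frac{j + y}{j + y} = 1$)
$N = \frac{176233}{7596}$ ($N = \frac{856}{1899} + \frac{728}{32} = 856 \cdot \frac{1}{1899} + 728 \cdot \frac{1}{32} = \frac{856}{1899} + \frac{91}{4} = \frac{176233}{7596} \approx 23.201$)
$N + X{\left(2,4 \right)} \left(26 + \left(1 + 6\right)\right) = \frac{176233}{7596} + 1 \left(26 + \left(1 + 6\right)\right) = \frac{176233}{7596} + 1 \left(26 + 7\right) = \frac{176233}{7596} + 1 \cdot 33 = \frac{176233}{7596} + 33 = \frac{426901}{7596}$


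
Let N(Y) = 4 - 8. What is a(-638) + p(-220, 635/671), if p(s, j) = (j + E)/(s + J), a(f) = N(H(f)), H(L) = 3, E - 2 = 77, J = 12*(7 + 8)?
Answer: -40251/6710 ≈ -5.9987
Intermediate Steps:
J = 180 (J = 12*15 = 180)
E = 79 (E = 2 + 77 = 79)
N(Y) = -4
a(f) = -4
p(s, j) = (79 + j)/(180 + s) (p(s, j) = (j + 79)/(s + 180) = (79 + j)/(180 + s))
a(-638) + p(-220, 635/671) = -4 + (79 + 635/671)/(180 - 220) = -4 + (79 + 635*(1/671))/(-40) = -4 - (79 + 635/671)/40 = -4 - 1/40*53644/671 = -4 - 13411/6710 = -40251/6710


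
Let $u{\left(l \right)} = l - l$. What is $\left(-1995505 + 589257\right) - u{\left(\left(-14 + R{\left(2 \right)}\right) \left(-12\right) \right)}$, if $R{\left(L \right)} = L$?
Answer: $-1406248$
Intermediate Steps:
$u{\left(l \right)} = 0$
$\left(-1995505 + 589257\right) - u{\left(\left(-14 + R{\left(2 \right)}\right) \left(-12\right) \right)} = \left(-1995505 + 589257\right) - 0 = -1406248 + 0 = -1406248$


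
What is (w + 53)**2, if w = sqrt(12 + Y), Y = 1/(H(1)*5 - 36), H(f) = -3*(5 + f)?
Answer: (2226 + sqrt(21154))**2/1764 ≈ 3188.1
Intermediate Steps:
H(f) = -15 - 3*f
Y = -1/126 (Y = 1/((-15 - 3*1)*5 - 36) = 1/((-15 - 3)*5 - 36) = 1/(-18*5 - 36) = 1/(-90 - 36) = 1/(-126) = -1/126 ≈ -0.0079365)
w = sqrt(21154)/42 (w = sqrt(12 - 1/126) = sqrt(1511/126) = sqrt(21154)/42 ≈ 3.4630)
(w + 53)**2 = (sqrt(21154)/42 + 53)**2 = (53 + sqrt(21154)/42)**2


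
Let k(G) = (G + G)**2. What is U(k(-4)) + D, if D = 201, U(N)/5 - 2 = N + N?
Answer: 851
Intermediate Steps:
k(G) = 4*G**2 (k(G) = (2*G)**2 = 4*G**2)
U(N) = 10 + 10*N (U(N) = 10 + 5*(N + N) = 10 + 5*(2*N) = 10 + 10*N)
U(k(-4)) + D = (10 + 10*(4*(-4)**2)) + 201 = (10 + 10*(4*16)) + 201 = (10 + 10*64) + 201 = (10 + 640) + 201 = 650 + 201 = 851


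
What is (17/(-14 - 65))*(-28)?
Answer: 476/79 ≈ 6.0253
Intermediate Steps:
(17/(-14 - 65))*(-28) = (17/(-79))*(-28) = (17*(-1/79))*(-28) = -17/79*(-28) = 476/79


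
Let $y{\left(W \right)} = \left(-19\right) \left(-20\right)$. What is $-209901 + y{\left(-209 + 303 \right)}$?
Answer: $-209521$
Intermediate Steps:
$y{\left(W \right)} = 380$
$-209901 + y{\left(-209 + 303 \right)} = -209901 + 380 = -209521$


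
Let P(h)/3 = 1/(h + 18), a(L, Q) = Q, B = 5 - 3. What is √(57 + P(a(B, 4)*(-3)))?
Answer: √230/2 ≈ 7.5829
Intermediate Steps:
B = 2
P(h) = 3/(18 + h) (P(h) = 3/(h + 18) = 3/(18 + h))
√(57 + P(a(B, 4)*(-3))) = √(57 + 3/(18 + 4*(-3))) = √(57 + 3/(18 - 12)) = √(57 + 3/6) = √(57 + 3*(⅙)) = √(57 + ½) = √(115/2) = √230/2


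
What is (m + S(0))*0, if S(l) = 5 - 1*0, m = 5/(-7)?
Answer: 0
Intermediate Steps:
m = -5/7 (m = 5*(-⅐) = -5/7 ≈ -0.71429)
S(l) = 5 (S(l) = 5 + 0 = 5)
(m + S(0))*0 = (-5/7 + 5)*0 = (30/7)*0 = 0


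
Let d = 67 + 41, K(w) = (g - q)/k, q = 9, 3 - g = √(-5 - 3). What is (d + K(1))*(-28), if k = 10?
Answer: -15036/5 + 28*I*√2/5 ≈ -3007.2 + 7.9196*I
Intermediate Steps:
g = 3 - 2*I*√2 (g = 3 - √(-5 - 3) = 3 - √(-8) = 3 - 2*I*√2 ≈ 3.0 - 2.8284*I)
K(w) = -⅗ - I*√2/5 (K(w) = ((3 - 2*I*√2) - 1*9)/10 = ((3 - 2*I*√2) - 9)*(⅒) = (-6 - 2*I*√2)*(⅒) = -⅗ - I*√2/5)
d = 108
(d + K(1))*(-28) = (108 + (-⅗ - I*√2/5))*(-28) = (537/5 - I*√2/5)*(-28) = -15036/5 + 28*I*√2/5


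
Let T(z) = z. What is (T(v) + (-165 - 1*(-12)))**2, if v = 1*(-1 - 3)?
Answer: 24649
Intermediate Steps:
v = -4 (v = 1*(-4) = -4)
(T(v) + (-165 - 1*(-12)))**2 = (-4 + (-165 - 1*(-12)))**2 = (-4 + (-165 + 12))**2 = (-4 - 153)**2 = (-157)**2 = 24649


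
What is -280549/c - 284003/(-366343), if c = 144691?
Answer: -61684484234/53006535013 ≈ -1.1637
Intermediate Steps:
-280549/c - 284003/(-366343) = -280549/144691 - 284003/(-366343) = -280549*1/144691 - 284003*(-1/366343) = -280549/144691 + 284003/366343 = -61684484234/53006535013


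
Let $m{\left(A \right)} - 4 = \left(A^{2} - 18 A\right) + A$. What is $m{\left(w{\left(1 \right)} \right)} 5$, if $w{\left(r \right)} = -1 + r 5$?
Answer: $-240$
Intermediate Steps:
$w{\left(r \right)} = -1 + 5 r$
$m{\left(A \right)} = 4 + A^{2} - 17 A$ ($m{\left(A \right)} = 4 + \left(\left(A^{2} - 18 A\right) + A\right) = 4 + \left(A^{2} - 17 A\right) = 4 + A^{2} - 17 A$)
$m{\left(w{\left(1 \right)} \right)} 5 = \left(4 + \left(-1 + 5 \cdot 1\right)^{2} - 17 \left(-1 + 5 \cdot 1\right)\right) 5 = \left(4 + \left(-1 + 5\right)^{2} - 17 \left(-1 + 5\right)\right) 5 = \left(4 + 4^{2} - 68\right) 5 = \left(4 + 16 - 68\right) 5 = \left(-48\right) 5 = -240$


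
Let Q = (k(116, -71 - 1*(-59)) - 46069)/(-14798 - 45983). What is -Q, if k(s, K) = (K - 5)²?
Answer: -6540/8683 ≈ -0.75320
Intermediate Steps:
k(s, K) = (-5 + K)²
Q = 6540/8683 (Q = ((-5 + (-71 - 1*(-59)))² - 46069)/(-14798 - 45983) = ((-5 + (-71 + 59))² - 46069)/(-60781) = ((-5 - 12)² - 46069)*(-1/60781) = ((-17)² - 46069)*(-1/60781) = (289 - 46069)*(-1/60781) = -45780*(-1/60781) = 6540/8683 ≈ 0.75320)
-Q = -1*6540/8683 = -6540/8683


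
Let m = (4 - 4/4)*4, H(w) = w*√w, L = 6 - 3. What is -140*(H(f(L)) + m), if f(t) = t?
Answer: -1680 - 420*√3 ≈ -2407.5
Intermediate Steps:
L = 3
H(w) = w^(3/2)
m = 12 (m = (4 - 4*¼)*4 = (4 - 1)*4 = 3*4 = 12)
-140*(H(f(L)) + m) = -140*(3^(3/2) + 12) = -140*(3*√3 + 12) = -140*(12 + 3*√3) = -1680 - 420*√3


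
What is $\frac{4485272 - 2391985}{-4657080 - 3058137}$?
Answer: $- \frac{2093287}{7715217} \approx -0.27132$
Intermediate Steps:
$\frac{4485272 - 2391985}{-4657080 - 3058137} = \frac{4485272 - 2391985}{-7715217} = \left(4485272 - 2391985\right) \left(- \frac{1}{7715217}\right) = 2093287 \left(- \frac{1}{7715217}\right) = - \frac{2093287}{7715217}$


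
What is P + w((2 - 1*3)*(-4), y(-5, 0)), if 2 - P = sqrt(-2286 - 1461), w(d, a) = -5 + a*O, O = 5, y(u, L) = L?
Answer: -3 - I*sqrt(3747) ≈ -3.0 - 61.213*I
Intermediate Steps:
w(d, a) = -5 + 5*a (w(d, a) = -5 + a*5 = -5 + 5*a)
P = 2 - I*sqrt(3747) (P = 2 - sqrt(-2286 - 1461) = 2 - sqrt(-3747) = 2 - I*sqrt(3747) ≈ 2.0 - 61.213*I)
P + w((2 - 1*3)*(-4), y(-5, 0)) = (2 - I*sqrt(3747)) + (-5 + 5*0) = (2 - I*sqrt(3747)) + (-5 + 0) = (2 - I*sqrt(3747)) - 5 = -3 - I*sqrt(3747)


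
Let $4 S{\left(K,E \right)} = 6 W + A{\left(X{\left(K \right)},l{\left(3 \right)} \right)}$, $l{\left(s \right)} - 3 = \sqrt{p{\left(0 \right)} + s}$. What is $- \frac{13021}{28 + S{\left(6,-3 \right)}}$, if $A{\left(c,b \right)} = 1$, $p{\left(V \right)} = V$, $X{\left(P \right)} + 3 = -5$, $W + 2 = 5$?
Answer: $- \frac{52084}{131} \approx -397.59$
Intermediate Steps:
$W = 3$ ($W = -2 + 5 = 3$)
$X{\left(P \right)} = -8$ ($X{\left(P \right)} = -3 - 5 = -8$)
$l{\left(s \right)} = 3 + \sqrt{s}$ ($l{\left(s \right)} = 3 + \sqrt{0 + s} = 3 + \sqrt{s}$)
$S{\left(K,E \right)} = \frac{19}{4}$ ($S{\left(K,E \right)} = \frac{6 \cdot 3 + 1}{4} = \frac{18 + 1}{4} = \frac{1}{4} \cdot 19 = \frac{19}{4}$)
$- \frac{13021}{28 + S{\left(6,-3 \right)}} = - \frac{13021}{28 + \frac{19}{4}} = - \frac{13021}{\frac{131}{4}} = \left(-13021\right) \frac{4}{131} = - \frac{52084}{131}$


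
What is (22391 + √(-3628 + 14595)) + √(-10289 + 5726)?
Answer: 22391 + √10967 + 39*I*√3 ≈ 22496.0 + 67.55*I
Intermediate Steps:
(22391 + √(-3628 + 14595)) + √(-10289 + 5726) = (22391 + √10967) + √(-4563) = (22391 + √10967) + 39*I*√3 = 22391 + √10967 + 39*I*√3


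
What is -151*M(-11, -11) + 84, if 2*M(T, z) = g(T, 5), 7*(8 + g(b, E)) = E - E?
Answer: 688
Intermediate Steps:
g(b, E) = -8 (g(b, E) = -8 + (E - E)/7 = -8 + (1/7)*0 = -8 + 0 = -8)
M(T, z) = -4 (M(T, z) = (1/2)*(-8) = -4)
-151*M(-11, -11) + 84 = -151*(-4) + 84 = 604 + 84 = 688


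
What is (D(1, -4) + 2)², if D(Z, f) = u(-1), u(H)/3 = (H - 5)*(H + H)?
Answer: 1444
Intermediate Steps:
u(H) = 6*H*(-5 + H) (u(H) = 3*((H - 5)*(H + H)) = 3*((-5 + H)*(2*H)) = 3*(2*H*(-5 + H)) = 6*H*(-5 + H))
D(Z, f) = 36 (D(Z, f) = 6*(-1)*(-5 - 1) = 6*(-1)*(-6) = 36)
(D(1, -4) + 2)² = (36 + 2)² = 38² = 1444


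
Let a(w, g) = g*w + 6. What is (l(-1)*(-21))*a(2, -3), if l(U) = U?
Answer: 0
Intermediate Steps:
a(w, g) = 6 + g*w
(l(-1)*(-21))*a(2, -3) = (-1*(-21))*(6 - 3*2) = 21*(6 - 6) = 21*0 = 0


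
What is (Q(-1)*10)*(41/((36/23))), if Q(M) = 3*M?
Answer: -4715/6 ≈ -785.83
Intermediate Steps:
(Q(-1)*10)*(41/((36/23))) = ((3*(-1))*10)*(41/((36/23))) = (-3*10)*(41/((36*(1/23)))) = -1230/36/23 = -1230*23/36 = -30*943/36 = -4715/6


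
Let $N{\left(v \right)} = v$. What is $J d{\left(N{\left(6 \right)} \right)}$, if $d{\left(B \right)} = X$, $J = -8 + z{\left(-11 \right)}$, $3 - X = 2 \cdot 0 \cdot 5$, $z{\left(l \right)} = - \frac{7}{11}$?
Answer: $- \frac{285}{11} \approx -25.909$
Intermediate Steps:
$z{\left(l \right)} = - \frac{7}{11}$ ($z{\left(l \right)} = \left(-7\right) \frac{1}{11} = - \frac{7}{11}$)
$X = 3$ ($X = 3 - 2 \cdot 0 \cdot 5 = 3 - 0 \cdot 5 = 3 - 0 = 3 + 0 = 3$)
$J = - \frac{95}{11}$ ($J = -8 - \frac{7}{11} = - \frac{95}{11} \approx -8.6364$)
$d{\left(B \right)} = 3$
$J d{\left(N{\left(6 \right)} \right)} = \left(- \frac{95}{11}\right) 3 = - \frac{285}{11}$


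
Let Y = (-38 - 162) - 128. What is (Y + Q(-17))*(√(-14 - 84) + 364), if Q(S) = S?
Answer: -125580 - 2415*I*√2 ≈ -1.2558e+5 - 3415.3*I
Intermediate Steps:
Y = -328 (Y = -200 - 128 = -328)
(Y + Q(-17))*(√(-14 - 84) + 364) = (-328 - 17)*(√(-14 - 84) + 364) = -345*(√(-98) + 364) = -345*(7*I*√2 + 364) = -345*(364 + 7*I*√2) = -125580 - 2415*I*√2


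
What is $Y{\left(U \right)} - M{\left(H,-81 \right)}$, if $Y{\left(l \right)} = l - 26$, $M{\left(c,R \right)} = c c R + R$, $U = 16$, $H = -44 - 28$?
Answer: $419975$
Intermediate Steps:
$H = -72$
$M{\left(c,R \right)} = R + R c^{2}$ ($M{\left(c,R \right)} = c^{2} R + R = R c^{2} + R = R + R c^{2}$)
$Y{\left(l \right)} = -26 + l$
$Y{\left(U \right)} - M{\left(H,-81 \right)} = \left(-26 + 16\right) - - 81 \left(1 + \left(-72\right)^{2}\right) = -10 - - 81 \left(1 + 5184\right) = -10 - \left(-81\right) 5185 = -10 - -419985 = -10 + 419985 = 419975$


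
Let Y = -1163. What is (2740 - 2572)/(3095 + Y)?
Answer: 2/23 ≈ 0.086957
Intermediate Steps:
(2740 - 2572)/(3095 + Y) = (2740 - 2572)/(3095 - 1163) = 168/1932 = 168*(1/1932) = 2/23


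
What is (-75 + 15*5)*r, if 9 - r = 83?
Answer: 0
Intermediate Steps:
r = -74 (r = 9 - 1*83 = 9 - 83 = -74)
(-75 + 15*5)*r = (-75 + 15*5)*(-74) = (-75 + 75)*(-74) = 0*(-74) = 0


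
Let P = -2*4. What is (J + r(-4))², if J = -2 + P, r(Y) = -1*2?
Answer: 144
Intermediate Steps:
r(Y) = -2
P = -8
J = -10 (J = -2 - 8 = -10)
(J + r(-4))² = (-10 - 2)² = (-12)² = 144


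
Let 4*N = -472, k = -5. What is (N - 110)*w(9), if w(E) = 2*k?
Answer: 2280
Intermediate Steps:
w(E) = -10 (w(E) = 2*(-5) = -10)
N = -118 (N = (1/4)*(-472) = -118)
(N - 110)*w(9) = (-118 - 110)*(-10) = -228*(-10) = 2280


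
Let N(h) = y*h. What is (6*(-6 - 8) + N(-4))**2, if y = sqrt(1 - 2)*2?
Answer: 6992 + 1344*I ≈ 6992.0 + 1344.0*I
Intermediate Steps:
y = 2*I (y = sqrt(-1)*2 = I*2 = 2*I ≈ 2.0*I)
N(h) = 2*I*h (N(h) = (2*I)*h = 2*I*h)
(6*(-6 - 8) + N(-4))**2 = (6*(-6 - 8) + 2*I*(-4))**2 = (6*(-14) - 8*I)**2 = (-84 - 8*I)**2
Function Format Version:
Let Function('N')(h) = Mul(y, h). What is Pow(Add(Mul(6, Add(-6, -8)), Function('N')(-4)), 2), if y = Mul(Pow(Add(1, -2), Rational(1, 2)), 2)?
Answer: Add(6992, Mul(1344, I)) ≈ Add(6992.0, Mul(1344.0, I))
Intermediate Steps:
y = Mul(2, I) (y = Mul(Pow(-1, Rational(1, 2)), 2) = Mul(I, 2) = Mul(2, I) ≈ Mul(2.0000, I))
Function('N')(h) = Mul(2, I, h) (Function('N')(h) = Mul(Mul(2, I), h) = Mul(2, I, h))
Pow(Add(Mul(6, Add(-6, -8)), Function('N')(-4)), 2) = Pow(Add(Mul(6, Add(-6, -8)), Mul(2, I, -4)), 2) = Pow(Add(Mul(6, -14), Mul(-8, I)), 2) = Pow(Add(-84, Mul(-8, I)), 2)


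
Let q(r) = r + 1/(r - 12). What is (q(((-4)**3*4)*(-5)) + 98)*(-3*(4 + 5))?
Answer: -47177235/1268 ≈ -37206.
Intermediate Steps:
q(r) = r + 1/(-12 + r)
(q(((-4)**3*4)*(-5)) + 98)*(-3*(4 + 5)) = ((1 + (((-4)**3*4)*(-5))**2 - 12*(-4)**3*4*(-5))/(-12 + ((-4)**3*4)*(-5)) + 98)*(-3*(4 + 5)) = ((1 + (-64*4*(-5))**2 - 12*(-64*4)*(-5))/(-12 - 64*4*(-5)) + 98)*(-3*9) = ((1 + (-256*(-5))**2 - (-3072)*(-5))/(-12 - 256*(-5)) + 98)*(-27) = ((1 + 1280**2 - 12*1280)/(-12 + 1280) + 98)*(-27) = ((1 + 1638400 - 15360)/1268 + 98)*(-27) = ((1/1268)*1623041 + 98)*(-27) = (1623041/1268 + 98)*(-27) = (1747305/1268)*(-27) = -47177235/1268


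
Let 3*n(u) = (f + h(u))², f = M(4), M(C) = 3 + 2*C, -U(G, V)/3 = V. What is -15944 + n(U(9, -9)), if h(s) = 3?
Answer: -47636/3 ≈ -15879.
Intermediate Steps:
U(G, V) = -3*V
f = 11 (f = 3 + 2*4 = 3 + 8 = 11)
n(u) = 196/3 (n(u) = (11 + 3)²/3 = (⅓)*14² = (⅓)*196 = 196/3)
-15944 + n(U(9, -9)) = -15944 + 196/3 = -47636/3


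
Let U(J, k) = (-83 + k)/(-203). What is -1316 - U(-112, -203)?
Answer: -267434/203 ≈ -1317.4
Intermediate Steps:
U(J, k) = 83/203 - k/203 (U(J, k) = (-83 + k)*(-1/203) = 83/203 - k/203)
-1316 - U(-112, -203) = -1316 - (83/203 - 1/203*(-203)) = -1316 - (83/203 + 1) = -1316 - 1*286/203 = -1316 - 286/203 = -267434/203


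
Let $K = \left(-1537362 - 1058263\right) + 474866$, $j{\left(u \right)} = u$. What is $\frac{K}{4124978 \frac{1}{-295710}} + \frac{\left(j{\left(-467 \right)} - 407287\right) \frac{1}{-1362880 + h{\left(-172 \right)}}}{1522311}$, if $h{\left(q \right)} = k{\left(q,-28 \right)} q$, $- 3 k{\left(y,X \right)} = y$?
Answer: $\frac{29784941370876489741903}{195912008119884056} \approx 1.5203 \cdot 10^{5}$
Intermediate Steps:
$k{\left(y,X \right)} = - \frac{y}{3}$
$K = -2120759$ ($K = -2595625 + 474866 = -2120759$)
$h{\left(q \right)} = - \frac{q^{2}}{3}$ ($h{\left(q \right)} = - \frac{q}{3} q = - \frac{q^{2}}{3}$)
$\frac{K}{4124978 \frac{1}{-295710}} + \frac{\left(j{\left(-467 \right)} - 407287\right) \frac{1}{-1362880 + h{\left(-172 \right)}}}{1522311} = - \frac{2120759}{4124978 \frac{1}{-295710}} + \frac{\left(-467 - 407287\right) \frac{1}{-1362880 - \frac{\left(-172\right)^{2}}{3}}}{1522311} = - \frac{2120759}{4124978 \left(- \frac{1}{295710}\right)} + - \frac{407754}{-1362880 - \frac{29584}{3}} \cdot \frac{1}{1522311} = - \frac{2120759}{- \frac{2062489}{147855}} + - \frac{407754}{-1362880 - \frac{29584}{3}} \cdot \frac{1}{1522311} = \left(-2120759\right) \left(- \frac{147855}{2062489}\right) + - \frac{407754}{- \frac{4118224}{3}} \cdot \frac{1}{1522311} = \frac{313564821945}{2062489} + \left(-407754\right) \left(- \frac{3}{4118224}\right) \frac{1}{1522311} = \frac{313564821945}{2062489} + \frac{611631}{2059112} \cdot \frac{1}{1522311} = \frac{313564821945}{2062489} + \frac{203877}{1044869615944} = \frac{29784941370876489741903}{195912008119884056}$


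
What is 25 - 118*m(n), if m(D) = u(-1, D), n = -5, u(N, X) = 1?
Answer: -93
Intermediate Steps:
m(D) = 1
25 - 118*m(n) = 25 - 118*1 = 25 - 118 = -93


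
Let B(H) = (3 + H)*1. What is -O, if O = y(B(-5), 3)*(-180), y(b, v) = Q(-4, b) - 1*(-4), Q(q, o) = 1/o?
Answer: 630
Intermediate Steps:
B(H) = 3 + H
y(b, v) = 4 + 1/b (y(b, v) = 1/b - 1*(-4) = 1/b + 4 = 4 + 1/b)
O = -630 (O = (4 + 1/(3 - 5))*(-180) = (4 + 1/(-2))*(-180) = (4 - ½)*(-180) = (7/2)*(-180) = -630)
-O = -1*(-630) = 630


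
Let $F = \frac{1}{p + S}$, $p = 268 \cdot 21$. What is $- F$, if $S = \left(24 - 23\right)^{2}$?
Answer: $- \frac{1}{5629} \approx -0.00017765$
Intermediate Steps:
$S = 1$ ($S = 1^{2} = 1$)
$p = 5628$
$F = \frac{1}{5629}$ ($F = \frac{1}{5628 + 1} = \frac{1}{5629} \approx 0.00017765$)
$- F = \left(-1\right) \frac{1}{5629} = - \frac{1}{5629}$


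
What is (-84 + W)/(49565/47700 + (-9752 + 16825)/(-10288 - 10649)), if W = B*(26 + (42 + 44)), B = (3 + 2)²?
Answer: 180830356560/46690687 ≈ 3872.9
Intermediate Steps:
B = 25 (B = 5² = 25)
W = 2800 (W = 25*(26 + (42 + 44)) = 25*(26 + 86) = 25*112 = 2800)
(-84 + W)/(49565/47700 + (-9752 + 16825)/(-10288 - 10649)) = (-84 + 2800)/(49565/47700 + (-9752 + 16825)/(-10288 - 10649)) = 2716/(49565*(1/47700) + 7073/(-20937)) = 2716/(9913/9540 + 7073*(-1/20937)) = 2716/(9913/9540 - 7073/20937) = 2716/(46690687/66579660) = 2716*(66579660/46690687) = 180830356560/46690687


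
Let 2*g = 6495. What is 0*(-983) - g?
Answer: -6495/2 ≈ -3247.5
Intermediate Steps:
g = 6495/2 (g = (½)*6495 = 6495/2 ≈ 3247.5)
0*(-983) - g = 0*(-983) - 1*6495/2 = 0 - 6495/2 = -6495/2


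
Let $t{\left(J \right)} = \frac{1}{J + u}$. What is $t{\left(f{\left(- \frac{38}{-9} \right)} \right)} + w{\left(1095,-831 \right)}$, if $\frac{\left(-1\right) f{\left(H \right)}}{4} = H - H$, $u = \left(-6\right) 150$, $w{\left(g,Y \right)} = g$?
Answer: $\frac{985499}{900} \approx 1095.0$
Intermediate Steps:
$u = -900$
$f{\left(H \right)} = 0$ ($f{\left(H \right)} = - 4 \left(H - H\right) = \left(-4\right) 0 = 0$)
$t{\left(J \right)} = \frac{1}{-900 + J}$ ($t{\left(J \right)} = \frac{1}{J - 900} = \frac{1}{-900 + J}$)
$t{\left(f{\left(- \frac{38}{-9} \right)} \right)} + w{\left(1095,-831 \right)} = \frac{1}{-900 + 0} + 1095 = \frac{1}{-900} + 1095 = - \frac{1}{900} + 1095 = \frac{985499}{900}$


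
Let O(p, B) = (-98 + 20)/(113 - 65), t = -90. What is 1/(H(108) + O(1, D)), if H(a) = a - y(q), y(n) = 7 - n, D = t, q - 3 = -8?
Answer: 8/755 ≈ 0.010596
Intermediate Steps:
q = -5 (q = 3 - 8 = -5)
D = -90
O(p, B) = -13/8 (O(p, B) = -78/48 = -78*1/48 = -13/8)
H(a) = -12 + a (H(a) = a - (7 - 1*(-5)) = a - (7 + 5) = a - 1*12 = a - 12 = -12 + a)
1/(H(108) + O(1, D)) = 1/((-12 + 108) - 13/8) = 1/(96 - 13/8) = 1/(755/8) = 8/755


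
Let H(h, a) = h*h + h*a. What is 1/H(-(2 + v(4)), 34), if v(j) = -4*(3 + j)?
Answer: 1/1560 ≈ 0.00064103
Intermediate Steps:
v(j) = -12 - 4*j
H(h, a) = h**2 + a*h
1/H(-(2 + v(4)), 34) = 1/((-(2 + (-12 - 4*4)))*(34 - (2 + (-12 - 4*4)))) = 1/((-(2 + (-12 - 16)))*(34 - (2 + (-12 - 16)))) = 1/((-(2 - 28))*(34 - (2 - 28))) = 1/((-1*(-26))*(34 - 1*(-26))) = 1/(26*(34 + 26)) = 1/(26*60) = 1/1560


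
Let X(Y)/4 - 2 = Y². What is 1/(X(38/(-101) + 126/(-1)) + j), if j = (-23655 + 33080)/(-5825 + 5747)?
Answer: 61206/3903166627 ≈ 1.5681e-5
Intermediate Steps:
j = -725/6 (j = 9425/(-78) = 9425*(-1/78) = -725/6 ≈ -120.83)
X(Y) = 8 + 4*Y²
1/(X(38/(-101) + 126/(-1)) + j) = 1/((8 + 4*(38/(-101) + 126/(-1))²) - 725/6) = 1/((8 + 4*(38*(-1/101) + 126*(-1))²) - 725/6) = 1/((8 + 4*(-38/101 - 126)²) - 725/6) = 1/((8 + 4*(-12764/101)²) - 725/6) = 1/((8 + 4*(162919696/10201)) - 725/6) = 1/((8 + 651678784/10201) - 725/6) = 1/(651760392/10201 - 725/6) = 1/(3903166627/61206) = 61206/3903166627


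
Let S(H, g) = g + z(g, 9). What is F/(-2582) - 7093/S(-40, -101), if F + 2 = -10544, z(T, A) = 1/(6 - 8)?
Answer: 19384545/262073 ≈ 73.966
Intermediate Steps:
z(T, A) = -1/2 (z(T, A) = 1/(-2) = -1/2)
S(H, g) = -1/2 + g (S(H, g) = g - 1/2 = -1/2 + g)
F = -10546 (F = -2 - 10544 = -10546)
F/(-2582) - 7093/S(-40, -101) = -10546/(-2582) - 7093/(-1/2 - 101) = -10546*(-1/2582) - 7093/(-203/2) = 5273/1291 - 7093*(-2/203) = 5273/1291 + 14186/203 = 19384545/262073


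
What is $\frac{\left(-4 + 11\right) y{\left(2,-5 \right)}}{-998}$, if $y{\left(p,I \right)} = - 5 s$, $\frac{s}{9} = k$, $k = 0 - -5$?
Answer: $\frac{1575}{998} \approx 1.5782$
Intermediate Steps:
$k = 5$ ($k = 0 + 5 = 5$)
$s = 45$ ($s = 9 \cdot 5 = 45$)
$y{\left(p,I \right)} = -225$ ($y{\left(p,I \right)} = \left(-5\right) 45 = -225$)
$\frac{\left(-4 + 11\right) y{\left(2,-5 \right)}}{-998} = \frac{\left(-4 + 11\right) \left(-225\right)}{-998} = 7 \left(-225\right) \left(- \frac{1}{998}\right) = \left(-1575\right) \left(- \frac{1}{998}\right) = \frac{1575}{998}$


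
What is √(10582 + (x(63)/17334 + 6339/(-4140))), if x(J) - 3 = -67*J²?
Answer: √518302143466815/221490 ≈ 102.79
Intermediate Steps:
x(J) = 3 - 67*J²
√(10582 + (x(63)/17334 + 6339/(-4140))) = √(10582 + ((3 - 67*63²)/17334 + 6339/(-4140))) = √(10582 + ((3 - 67*3969)*(1/17334) + 6339*(-1/4140))) = √(10582 + ((3 - 265923)*(1/17334) - 2113/1380)) = √(10582 + (-265920*1/17334 - 2113/1380)) = √(10582 + (-44320/2889 - 2113/1380)) = √(10582 - 22422019/1328940) = √(14040421061/1328940) = √518302143466815/221490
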